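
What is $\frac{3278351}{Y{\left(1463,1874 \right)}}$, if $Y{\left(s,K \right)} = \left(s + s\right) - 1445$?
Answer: $\frac{3278351}{1481} \approx 2213.6$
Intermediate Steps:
$Y{\left(s,K \right)} = -1445 + 2 s$ ($Y{\left(s,K \right)} = 2 s - 1445 = -1445 + 2 s$)
$\frac{3278351}{Y{\left(1463,1874 \right)}} = \frac{3278351}{-1445 + 2 \cdot 1463} = \frac{3278351}{-1445 + 2926} = \frac{3278351}{1481}$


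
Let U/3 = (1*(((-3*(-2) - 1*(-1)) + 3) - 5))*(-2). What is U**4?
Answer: 810000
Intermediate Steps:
U = -30 (U = 3*((1*(((-3*(-2) - 1*(-1)) + 3) - 5))*(-2)) = 3*((1*(((6 + 1) + 3) - 5))*(-2)) = 3*((1*((7 + 3) - 5))*(-2)) = 3*((1*(10 - 5))*(-2)) = 3*((1*5)*(-2)) = 3*(5*(-2)) = 3*(-10) = -30)
U**4 = (-30)**4 = 810000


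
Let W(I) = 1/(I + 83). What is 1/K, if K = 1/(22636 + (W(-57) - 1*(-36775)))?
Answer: 1544687/26 ≈ 59411.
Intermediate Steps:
W(I) = 1/(83 + I)
K = 26/1544687 (K = 1/(22636 + (1/(83 - 57) - 1*(-36775))) = 1/(22636 + (1/26 + 36775)) = 1/(22636 + 956151/26) = 1/(1544687/26) = 26/1544687 ≈ 1.6832e-5)
1/K = 1/(26/1544687) = 1544687/26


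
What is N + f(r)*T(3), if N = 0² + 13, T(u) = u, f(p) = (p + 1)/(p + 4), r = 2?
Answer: 29/2 ≈ 14.500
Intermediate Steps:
f(p) = (1 + p)/(4 + p)
N = 13 (N = 0 + 13 = 13)
N + f(r)*T(3) = 13 + ((1 + 2)/(4 + 2))*3 = 13 + (3/6)*3 = 13 + ((⅙)*3)*3 = 13 + (½)*3 = 13 + 3/2 = 29/2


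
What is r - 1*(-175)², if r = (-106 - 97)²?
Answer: 10584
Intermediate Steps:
r = 41209 (r = (-203)² = 41209)
r - 1*(-175)² = 41209 - 1*(-175)² = 41209 - 1*30625 = 41209 - 30625 = 10584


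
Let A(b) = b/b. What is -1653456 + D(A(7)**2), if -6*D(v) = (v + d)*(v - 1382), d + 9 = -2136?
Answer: -6440800/3 ≈ -2.1469e+6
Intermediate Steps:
d = -2145 (d = -9 - 2136 = -2145)
A(b) = 1
D(v) = -(-2145 + v)*(-1382 + v)/6 (D(v) = -(v - 2145)*(v - 1382)/6 = -(-2145 + v)*(-1382 + v)/6)
-1653456 + D(A(7)**2) = -1653456 + (-494065 - (1**2)**2/6 + (3527/6)*1**2) = -1653456 + (-494065 - 1/6*1**2 + (3527/6)*1) = -1653456 + (-494065 - 1/6*1 + 3527/6) = -1653456 + (-494065 - 1/6 + 3527/6) = -1653456 - 1480432/3 = -6440800/3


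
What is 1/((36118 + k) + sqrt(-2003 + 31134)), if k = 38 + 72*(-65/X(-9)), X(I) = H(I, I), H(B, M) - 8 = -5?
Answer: 34596/1196854085 - sqrt(29131)/1196854085 ≈ 2.8763e-5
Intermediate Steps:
H(B, M) = 3 (H(B, M) = 8 - 5 = 3)
X(I) = 3
k = -1522 (k = 38 + 72*(-65/3) = 38 - 1560 = -1522)
1/((36118 + k) + sqrt(-2003 + 31134)) = 1/((36118 - 1522) + sqrt(-2003 + 31134)) = 1/(34596 + sqrt(29131))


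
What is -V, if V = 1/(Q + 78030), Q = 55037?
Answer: -1/133067 ≈ -7.5150e-6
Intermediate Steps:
V = 1/133067 (V = 1/(55037 + 78030) = 1/133067 ≈ 7.5150e-6)
-V = -1*1/133067 = -1/133067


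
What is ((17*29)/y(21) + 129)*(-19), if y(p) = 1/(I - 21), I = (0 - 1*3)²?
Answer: 109953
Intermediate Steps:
I = 9 (I = (0 - 3)² = (-3)² = 9)
y(p) = -1/12 (y(p) = 1/(9 - 21) = 1/(-12) = -1/12)
((17*29)/y(21) + 129)*(-19) = ((17*29)/(-1/12) + 129)*(-19) = (493*(-12) + 129)*(-19) = (-5916 + 129)*(-19) = -5787*(-19) = 109953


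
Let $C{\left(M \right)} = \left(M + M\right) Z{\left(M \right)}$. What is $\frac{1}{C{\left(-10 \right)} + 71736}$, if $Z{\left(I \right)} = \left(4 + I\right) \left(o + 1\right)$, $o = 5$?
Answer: $\frac{1}{72456} \approx 1.3801 \cdot 10^{-5}$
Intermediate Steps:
$Z{\left(I \right)} = 24 + 6 I$ ($Z{\left(I \right)} = \left(4 + I\right) \left(5 + 1\right) = \left(4 + I\right) 6 = 24 + 6 I$)
$C{\left(M \right)} = 2 M \left(24 + 6 M\right)$ ($C{\left(M \right)} = \left(M + M\right) \left(24 + 6 M\right) = 2 M \left(24 + 6 M\right)$)
$\frac{1}{C{\left(-10 \right)} + 71736} = \frac{1}{12 \left(-10\right) \left(4 - 10\right) + 71736} = \frac{1}{12 \left(-10\right) \left(-6\right) + 71736} = \frac{1}{720 + 71736} = \frac{1}{72456}$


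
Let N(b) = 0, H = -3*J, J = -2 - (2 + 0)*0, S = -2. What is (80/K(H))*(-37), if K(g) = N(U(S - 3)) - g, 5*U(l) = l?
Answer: 1480/3 ≈ 493.33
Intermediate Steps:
U(l) = l/5
J = -2 (J = -2 - 2*0 = -2 - 1*0 = -2 + 0 = -2)
H = 6 (H = -3*(-2) = 6)
K(g) = -g (K(g) = 0 - g = -g)
(80/K(H))*(-37) = (80/((-1*6)))*(-37) = (80/(-6))*(-37) = (80*(-⅙))*(-37) = -40/3*(-37) = 1480/3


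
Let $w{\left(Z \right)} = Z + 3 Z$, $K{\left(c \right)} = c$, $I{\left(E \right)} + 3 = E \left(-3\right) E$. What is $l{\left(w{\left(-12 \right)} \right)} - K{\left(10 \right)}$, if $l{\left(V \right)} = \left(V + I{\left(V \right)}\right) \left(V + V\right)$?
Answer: $668438$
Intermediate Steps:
$I{\left(E \right)} = -3 - 3 E^{2}$ ($I{\left(E \right)} = -3 + E \left(-3\right) E = -3 + - 3 E E = -3 - 3 E^{2}$)
$w{\left(Z \right)} = 4 Z$
$l{\left(V \right)} = 2 V \left(-3 + V - 3 V^{2}\right)$ ($l{\left(V \right)} = \left(V - \left(3 + 3 V^{2}\right)\right) \left(V + V\right) = \left(-3 + V - 3 V^{2}\right) 2 V = 2 V \left(-3 + V - 3 V^{2}\right)$)
$l{\left(w{\left(-12 \right)} \right)} - K{\left(10 \right)} = 2 \cdot 4 \left(-12\right) \left(-3 + 4 \left(-12\right) - 3 \left(4 \left(-12\right)\right)^{2}\right) - 10 = 2 \left(-48\right) \left(-3 - 48 - 3 \left(-48\right)^{2}\right) - 10 = 2 \left(-48\right) \left(-3 - 48 - 6912\right) - 10 = 2 \left(-48\right) \left(-6963\right) - 10 = 668448 - 10 = 668438$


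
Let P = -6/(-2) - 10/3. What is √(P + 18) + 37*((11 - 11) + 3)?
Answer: 111 + √159/3 ≈ 115.20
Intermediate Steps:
P = -⅓ (P = -6*(-½) - 10*⅓ = 3 - 10/3 = -⅓ ≈ -0.33333)
√(P + 18) + 37*((11 - 11) + 3) = √(-⅓ + 18) + 37*((11 - 11) + 3) = √(53/3) + 37*(0 + 3) = √159/3 + 37*3 = √159/3 + 111 = 111 + √159/3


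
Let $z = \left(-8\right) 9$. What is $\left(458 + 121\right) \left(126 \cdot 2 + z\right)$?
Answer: $104220$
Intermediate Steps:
$z = -72$
$\left(458 + 121\right) \left(126 \cdot 2 + z\right) = \left(458 + 121\right) \left(126 \cdot 2 - 72\right) = 579 \left(252 - 72\right) = 579 \cdot 180 = 104220$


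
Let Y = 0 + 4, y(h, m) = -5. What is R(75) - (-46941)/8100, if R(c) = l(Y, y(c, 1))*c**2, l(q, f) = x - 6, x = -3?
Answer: -136671853/2700 ≈ -50619.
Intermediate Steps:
Y = 4
l(q, f) = -9 (l(q, f) = -3 - 6 = -9)
R(c) = -9*c**2
R(75) - (-46941)/8100 = -9*75**2 - (-46941)/8100 = -9*5625 - (-46941)/8100 = -50625 - 1*(-15647/2700) = -50625 + 15647/2700 = -136671853/2700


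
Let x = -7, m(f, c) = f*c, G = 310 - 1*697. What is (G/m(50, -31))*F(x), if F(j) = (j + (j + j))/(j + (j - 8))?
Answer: 8127/34100 ≈ 0.23833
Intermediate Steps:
G = -387 (G = 310 - 697 = -387)
m(f, c) = c*f
F(j) = 3*j/(-8 + 2*j) (F(j) = (j + 2*j)/(j + (-8 + j)) = (3*j)/(-8 + 2*j) = 3*j/(-8 + 2*j))
(G/m(50, -31))*F(x) = (-387/((-31*50)))*((3/2)*(-7)/(-4 - 7)) = (-387/(-1550))*((3/2)*(-7)/(-11)) = (-387*(-1/1550))*((3/2)*(-7)*(-1/11)) = (387/1550)*(21/22) = 8127/34100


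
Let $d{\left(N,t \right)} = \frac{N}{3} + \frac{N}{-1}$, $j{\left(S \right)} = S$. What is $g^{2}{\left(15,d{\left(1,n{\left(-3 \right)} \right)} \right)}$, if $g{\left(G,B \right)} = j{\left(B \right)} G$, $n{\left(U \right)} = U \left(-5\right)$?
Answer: $100$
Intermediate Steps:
$n{\left(U \right)} = - 5 U$
$d{\left(N,t \right)} = - \frac{2 N}{3}$ ($d{\left(N,t \right)} = N \frac{1}{3} + N \left(-1\right) = \frac{N}{3} - N = - \frac{2 N}{3}$)
$g{\left(G,B \right)} = B G$
$g^{2}{\left(15,d{\left(1,n{\left(-3 \right)} \right)} \right)} = \left(\left(- \frac{2}{3}\right) 1 \cdot 15\right)^{2} = \left(\left(- \frac{2}{3}\right) 15\right)^{2} = \left(-10\right)^{2} = 100$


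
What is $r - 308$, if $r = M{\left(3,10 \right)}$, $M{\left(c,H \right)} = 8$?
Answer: $-300$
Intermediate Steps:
$r = 8$
$r - 308 = 8 - 308 = -300$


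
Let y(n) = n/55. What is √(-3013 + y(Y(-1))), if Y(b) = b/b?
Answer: I*√9114270/55 ≈ 54.891*I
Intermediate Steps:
Y(b) = 1
y(n) = n/55 (y(n) = n*(1/55) = n/55)
√(-3013 + y(Y(-1))) = √(-3013 + (1/55)*1) = √(-3013 + 1/55) = √(-165714/55) = I*√9114270/55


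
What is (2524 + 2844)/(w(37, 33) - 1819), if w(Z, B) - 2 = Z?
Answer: -1342/445 ≈ -3.0157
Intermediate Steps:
w(Z, B) = 2 + Z
(2524 + 2844)/(w(37, 33) - 1819) = (2524 + 2844)/((2 + 37) - 1819) = 5368/(39 - 1819) = 5368/(-1780) = 5368*(-1/1780) = -1342/445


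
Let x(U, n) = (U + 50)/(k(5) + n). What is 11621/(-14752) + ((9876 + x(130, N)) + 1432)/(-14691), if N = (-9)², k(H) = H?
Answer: -14515535941/9319030176 ≈ -1.5576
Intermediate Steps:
N = 81
x(U, n) = (50 + U)/(5 + n) (x(U, n) = (U + 50)/(5 + n) = (50 + U)/(5 + n))
11621/(-14752) + ((9876 + x(130, N)) + 1432)/(-14691) = 11621/(-14752) + ((9876 + (50 + 130)/(5 + 81)) + 1432)/(-14691) = 11621*(-1/14752) + ((9876 + 180/86) + 1432)*(-1/14691) = -11621/14752 + ((9876 + (1/86)*180) + 1432)*(-1/14691) = -11621/14752 + ((9876 + 90/43) + 1432)*(-1/14691) = -11621/14752 + (424758/43 + 1432)*(-1/14691) = -11621/14752 + (486334/43)*(-1/14691) = -11621/14752 - 486334/631713 = -14515535941/9319030176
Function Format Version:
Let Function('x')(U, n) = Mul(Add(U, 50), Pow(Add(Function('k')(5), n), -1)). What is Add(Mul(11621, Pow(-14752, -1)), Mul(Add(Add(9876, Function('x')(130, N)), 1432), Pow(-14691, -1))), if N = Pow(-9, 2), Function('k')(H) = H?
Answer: Rational(-14515535941, 9319030176) ≈ -1.5576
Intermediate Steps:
N = 81
Function('x')(U, n) = Mul(Pow(Add(5, n), -1), Add(50, U)) (Function('x')(U, n) = Mul(Add(U, 50), Pow(Add(5, n), -1)) = Mul(Add(50, U), Pow(Add(5, n), -1)) = Mul(Pow(Add(5, n), -1), Add(50, U)))
Add(Mul(11621, Pow(-14752, -1)), Mul(Add(Add(9876, Function('x')(130, N)), 1432), Pow(-14691, -1))) = Add(Mul(11621, Pow(-14752, -1)), Mul(Add(Add(9876, Mul(Pow(Add(5, 81), -1), Add(50, 130))), 1432), Pow(-14691, -1))) = Add(Mul(11621, Rational(-1, 14752)), Mul(Add(Add(9876, Mul(Pow(86, -1), 180)), 1432), Rational(-1, 14691))) = Add(Rational(-11621, 14752), Mul(Add(Add(9876, Mul(Rational(1, 86), 180)), 1432), Rational(-1, 14691))) = Add(Rational(-11621, 14752), Mul(Add(Add(9876, Rational(90, 43)), 1432), Rational(-1, 14691))) = Add(Rational(-11621, 14752), Mul(Add(Rational(424758, 43), 1432), Rational(-1, 14691))) = Add(Rational(-11621, 14752), Mul(Rational(486334, 43), Rational(-1, 14691))) = Add(Rational(-11621, 14752), Rational(-486334, 631713)) = Rational(-14515535941, 9319030176)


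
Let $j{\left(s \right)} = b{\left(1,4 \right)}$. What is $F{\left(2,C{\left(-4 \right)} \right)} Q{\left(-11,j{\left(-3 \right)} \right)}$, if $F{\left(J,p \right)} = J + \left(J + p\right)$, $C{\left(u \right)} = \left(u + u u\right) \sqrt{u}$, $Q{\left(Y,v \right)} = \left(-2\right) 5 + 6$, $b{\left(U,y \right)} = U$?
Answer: $-16 - 96 i \approx -16.0 - 96.0 i$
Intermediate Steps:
$j{\left(s \right)} = 1$
$Q{\left(Y,v \right)} = -4$ ($Q{\left(Y,v \right)} = -10 + 6 = -4$)
$C{\left(u \right)} = \sqrt{u} \left(u + u^{2}\right)$ ($C{\left(u \right)} = \left(u + u^{2}\right) \sqrt{u} = \sqrt{u} \left(u + u^{2}\right)$)
$F{\left(J,p \right)} = p + 2 J$
$F{\left(2,C{\left(-4 \right)} \right)} Q{\left(-11,j{\left(-3 \right)} \right)} = \left(\left(-4\right)^{\frac{3}{2}} \left(1 - 4\right) + 2 \cdot 2\right) \left(-4\right) = \left(- 8 i \left(-3\right) + 4\right) \left(-4\right) = \left(24 i + 4\right) \left(-4\right) = \left(4 + 24 i\right) \left(-4\right) = -16 - 96 i$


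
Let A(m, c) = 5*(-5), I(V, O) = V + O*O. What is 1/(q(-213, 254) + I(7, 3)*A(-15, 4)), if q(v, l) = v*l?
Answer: -1/54502 ≈ -1.8348e-5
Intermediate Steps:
I(V, O) = V + O**2
A(m, c) = -25
q(v, l) = l*v
1/(q(-213, 254) + I(7, 3)*A(-15, 4)) = 1/(254*(-213) + (7 + 3**2)*(-25)) = 1/(-54102 + (7 + 9)*(-25)) = 1/(-54102 + 16*(-25)) = 1/(-54102 - 400) = 1/(-54502) = -1/54502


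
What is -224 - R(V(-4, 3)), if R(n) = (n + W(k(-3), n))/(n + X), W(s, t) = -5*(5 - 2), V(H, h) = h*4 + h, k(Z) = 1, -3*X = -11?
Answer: -224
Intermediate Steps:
X = 11/3 (X = -⅓*(-11) = 11/3 ≈ 3.6667)
V(H, h) = 5*h (V(H, h) = 4*h + h = 5*h)
W(s, t) = -15 (W(s, t) = -5*3 = -15)
R(n) = (-15 + n)/(11/3 + n) (R(n) = (n - 15)/(n + 11/3) = (-15 + n)/(11/3 + n))
-224 - R(V(-4, 3)) = -224 - 3*(-15 + 5*3)/(11 + 3*(5*3)) = -224 - 3*(-15 + 15)/(11 + 3*15) = -224 - 3*0/(11 + 45) = -224 - 3*0/56 = -224 - 1*0 = -224 + 0 = -224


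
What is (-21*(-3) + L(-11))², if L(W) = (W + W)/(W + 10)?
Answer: 7225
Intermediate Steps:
L(W) = 2*W/(10 + W) (L(W) = (2*W)/(10 + W) = 2*W/(10 + W))
(-21*(-3) + L(-11))² = (-21*(-3) + 2*(-11)/(10 - 11))² = (63 + 2*(-11)/(-1))² = (63 + 2*(-11)*(-1))² = (63 + 22)² = 85² = 7225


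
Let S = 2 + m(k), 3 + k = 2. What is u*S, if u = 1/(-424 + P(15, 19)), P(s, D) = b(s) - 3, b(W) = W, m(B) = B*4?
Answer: 1/206 ≈ 0.0048544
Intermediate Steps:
k = -1 (k = -3 + 2 = -1)
m(B) = 4*B
P(s, D) = -3 + s (P(s, D) = s - 3 = -3 + s)
S = -2 (S = 2 + 4*(-1) = 2 - 4 = -2)
u = -1/412 (u = 1/(-424 + (-3 + 15)) = 1/(-424 + 12) = 1/(-412) = -1/412 ≈ -0.0024272)
u*S = -1/412*(-2) = 1/206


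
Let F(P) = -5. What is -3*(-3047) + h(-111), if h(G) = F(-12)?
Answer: 9136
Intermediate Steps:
h(G) = -5
-3*(-3047) + h(-111) = -3*(-3047) - 5 = 9141 - 5 = 9136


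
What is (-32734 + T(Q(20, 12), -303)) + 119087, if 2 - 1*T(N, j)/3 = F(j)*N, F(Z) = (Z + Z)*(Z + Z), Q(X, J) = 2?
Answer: -2117057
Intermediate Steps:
F(Z) = 4*Z² (F(Z) = (2*Z)*(2*Z) = 4*Z²)
T(N, j) = 6 - 12*N*j² (T(N, j) = 6 - 3*4*j²*N = 6 - 12*N*j²)
(-32734 + T(Q(20, 12), -303)) + 119087 = (-32734 + (6 - 12*2*(-303)²)) + 119087 = (-32734 + (6 - 12*2*91809)) + 119087 = (-32734 + (6 - 2203416)) + 119087 = (-32734 - 2203410) + 119087 = -2236144 + 119087 = -2117057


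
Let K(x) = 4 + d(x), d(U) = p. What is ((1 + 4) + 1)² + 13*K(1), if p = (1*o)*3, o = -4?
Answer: -68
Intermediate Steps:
p = -12 (p = (1*(-4))*3 = -4*3 = -12)
d(U) = -12
K(x) = -8 (K(x) = 4 - 12 = -8)
((1 + 4) + 1)² + 13*K(1) = ((1 + 4) + 1)² + 13*(-8) = (5 + 1)² - 104 = 6² - 104 = 36 - 104 = -68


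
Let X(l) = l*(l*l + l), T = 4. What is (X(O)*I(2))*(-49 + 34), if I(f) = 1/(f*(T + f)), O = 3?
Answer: -45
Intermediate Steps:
X(l) = l*(l + l**2) (X(l) = l*(l**2 + l) = l*(l + l**2))
I(f) = 1/(f*(4 + f))
(X(O)*I(2))*(-49 + 34) = ((3**2*(1 + 3))*(1/(2*(4 + 2))))*(-49 + 34) = ((9*4)*((1/2)/6))*(-15) = (36*((1/2)*(1/6)))*(-15) = (36*(1/12))*(-15) = 3*(-15) = -45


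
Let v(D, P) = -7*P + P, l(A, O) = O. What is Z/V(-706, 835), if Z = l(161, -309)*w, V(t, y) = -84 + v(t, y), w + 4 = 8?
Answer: 206/849 ≈ 0.24264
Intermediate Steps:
w = 4 (w = -4 + 8 = 4)
v(D, P) = -6*P
V(t, y) = -84 - 6*y
Z = -1236 (Z = -309*4 = -1236)
Z/V(-706, 835) = -1236/(-84 - 6*835) = -1236/(-84 - 5010) = -1236/(-5094) = -1236*(-1/5094) = 206/849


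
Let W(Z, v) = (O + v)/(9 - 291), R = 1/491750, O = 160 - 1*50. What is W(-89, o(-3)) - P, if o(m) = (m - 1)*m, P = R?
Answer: -29996891/69336750 ≈ -0.43263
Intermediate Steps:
O = 110 (O = 160 - 50 = 110)
R = 1/491750 ≈ 2.0336e-6
P = 1/491750 ≈ 2.0336e-6
o(m) = m*(-1 + m) (o(m) = (-1 + m)*m = m*(-1 + m))
W(Z, v) = -55/141 - v/282 (W(Z, v) = (110 + v)/(9 - 291) = (110 + v)/(-282) = (110 + v)*(-1/282) = -55/141 - v/282)
W(-89, o(-3)) - P = (-55/141 - (-1)*(-1 - 3)/94) - 1*1/491750 = (-55/141 - (-1)*(-4)/94) - 1/491750 = (-55/141 - 1/282*12) - 1/491750 = (-55/141 - 2/47) - 1/491750 = -61/141 - 1/491750 = -29996891/69336750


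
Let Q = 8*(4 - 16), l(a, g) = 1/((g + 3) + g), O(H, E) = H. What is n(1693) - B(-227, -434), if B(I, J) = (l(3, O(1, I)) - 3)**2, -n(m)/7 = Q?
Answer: 16604/25 ≈ 664.16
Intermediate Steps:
l(a, g) = 1/(3 + 2*g) (l(a, g) = 1/((3 + g) + g) = 1/(3 + 2*g))
Q = -96 (Q = 8*(-12) = -96)
n(m) = 672 (n(m) = -7*(-96) = 672)
B(I, J) = 196/25 (B(I, J) = (1/(3 + 2*1) - 3)**2 = (1/(3 + 2) - 3)**2 = (1/5 - 3)**2 = (-14/5)**2 = 196/25)
n(1693) - B(-227, -434) = 672 - 1*196/25 = 672 - 196/25 = 16604/25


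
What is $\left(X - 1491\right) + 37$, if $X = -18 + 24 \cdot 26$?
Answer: $-848$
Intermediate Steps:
$X = 606$ ($X = -18 + 624 = 606$)
$\left(X - 1491\right) + 37 = \left(606 - 1491\right) + 37 = -885 + 37 = -848$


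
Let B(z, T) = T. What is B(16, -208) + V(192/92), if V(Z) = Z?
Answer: -4736/23 ≈ -205.91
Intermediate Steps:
B(16, -208) + V(192/92) = -208 + 192/92 = -208 + 192*(1/92) = -208 + 48/23 = -4736/23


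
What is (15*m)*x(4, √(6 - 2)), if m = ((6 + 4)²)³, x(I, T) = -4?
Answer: -60000000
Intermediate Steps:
m = 1000000 (m = (10²)³ = 100³ = 1000000)
(15*m)*x(4, √(6 - 2)) = (15*1000000)*(-4) = 15000000*(-4) = -60000000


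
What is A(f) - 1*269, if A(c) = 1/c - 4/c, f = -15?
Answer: -1344/5 ≈ -268.80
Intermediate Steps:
A(c) = -3/c (A(c) = 1/c - 4/c = -3/c)
A(f) - 1*269 = -3/(-15) - 1*269 = -3*(-1/15) - 269 = ⅕ - 269 = -1344/5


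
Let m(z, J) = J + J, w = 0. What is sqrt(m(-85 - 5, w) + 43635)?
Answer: sqrt(43635) ≈ 208.89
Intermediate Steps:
m(z, J) = 2*J
sqrt(m(-85 - 5, w) + 43635) = sqrt(2*0 + 43635) = sqrt(0 + 43635) = sqrt(43635)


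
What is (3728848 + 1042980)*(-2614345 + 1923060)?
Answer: -3298693118980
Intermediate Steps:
(3728848 + 1042980)*(-2614345 + 1923060) = 4771828*(-691285) = -3298693118980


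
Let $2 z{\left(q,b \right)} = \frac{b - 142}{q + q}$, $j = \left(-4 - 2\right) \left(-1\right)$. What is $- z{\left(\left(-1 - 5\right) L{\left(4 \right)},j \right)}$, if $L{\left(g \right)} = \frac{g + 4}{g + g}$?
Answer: $- \frac{17}{3} \approx -5.6667$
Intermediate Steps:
$L{\left(g \right)} = \frac{4 + g}{2 g}$
$j = 6$ ($j = \left(-6\right) \left(-1\right) = 6$)
$z{\left(q,b \right)} = \frac{-142 + b}{4 q}$ ($z{\left(q,b \right)} = \frac{\left(b - 142\right) \frac{1}{q + q}}{2} = \frac{\left(-142 + b\right) \frac{1}{2 q}}{2} = \frac{\frac{1}{2} \frac{1}{q} \left(-142 + b\right)}{2} = \frac{-142 + b}{4 q}$)
$- z{\left(\left(-1 - 5\right) L{\left(4 \right)},j \right)} = - \frac{-142 + 6}{4 \left(-1 - 5\right) \frac{4 + 4}{2 \cdot 4}} = - \frac{-136}{4 \left(- 6 \cdot \frac{1}{2} \cdot \frac{1}{4} \cdot 8\right)} = - \frac{-136}{4 \left(\left(-6\right) 1\right)} = - \frac{-136}{4 \left(-6\right)} = - \frac{\left(-1\right) \left(-136\right)}{4 \cdot 6} = \left(-1\right) \frac{17}{3} = - \frac{17}{3}$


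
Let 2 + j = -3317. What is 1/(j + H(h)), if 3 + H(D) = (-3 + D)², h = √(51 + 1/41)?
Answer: -5483381/17883567289 + 492*√21443/17883567289 ≈ -0.00030259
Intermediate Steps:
h = 2*√21443/41 (h = √(51 + 1/41) = √(2092/41) = 2*√21443/41 ≈ 7.1431)
j = -3319 (j = -2 - 3317 = -3319)
H(D) = -3 + (-3 + D)²
1/(j + H(h)) = 1/(-3319 + (-3 + (-3 + 2*√21443/41)²)) = 1/(-3322 + (-3 + 2*√21443/41)²)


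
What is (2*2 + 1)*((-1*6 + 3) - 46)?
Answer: -245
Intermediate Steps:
(2*2 + 1)*((-1*6 + 3) - 46) = (4 + 1)*((-6 + 3) - 46) = 5*(-3 - 46) = 5*(-49) = -245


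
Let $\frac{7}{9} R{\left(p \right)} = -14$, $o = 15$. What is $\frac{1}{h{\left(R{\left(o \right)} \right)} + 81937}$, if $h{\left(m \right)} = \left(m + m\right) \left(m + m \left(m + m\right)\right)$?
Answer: $\frac{1}{59257} \approx 1.6876 \cdot 10^{-5}$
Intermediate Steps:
$R{\left(p \right)} = -18$ ($R{\left(p \right)} = \frac{9}{7} \left(-14\right) = -18$)
$h{\left(m \right)} = 2 m \left(m + 2 m^{2}\right)$ ($h{\left(m \right)} = 2 m \left(m + m 2 m\right) = 2 m \left(m + 2 m^{2}\right)$)
$\frac{1}{h{\left(R{\left(o \right)} \right)} + 81937} = \frac{1}{\left(-18\right)^{2} \left(2 + 4 \left(-18\right)\right) + 81937} = \frac{1}{324 \left(2 - 72\right) + 81937} = \frac{1}{324 \left(-70\right) + 81937} = \frac{1}{-22680 + 81937} = \frac{1}{59257}$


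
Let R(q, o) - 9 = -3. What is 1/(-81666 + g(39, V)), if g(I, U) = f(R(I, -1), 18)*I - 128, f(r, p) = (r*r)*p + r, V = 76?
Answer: -1/56288 ≈ -1.7766e-5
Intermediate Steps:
R(q, o) = 6 (R(q, o) = 9 - 3 = 6)
f(r, p) = r + p*r² (f(r, p) = r²*p + r = p*r² + r = r + p*r²)
g(I, U) = -128 + 654*I (g(I, U) = (6*(1 + 18*6))*I - 128 = (6*(1 + 108))*I - 128 = (6*109)*I - 128 = 654*I - 128 = -128 + 654*I)
1/(-81666 + g(39, V)) = 1/(-81666 + (-128 + 654*39)) = 1/(-81666 + (-128 + 25506)) = 1/(-81666 + 25378) = 1/(-56288) = -1/56288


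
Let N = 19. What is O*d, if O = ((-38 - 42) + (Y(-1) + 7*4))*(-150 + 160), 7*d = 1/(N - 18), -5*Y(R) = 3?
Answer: -526/7 ≈ -75.143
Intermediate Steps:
Y(R) = -⅗ (Y(R) = -⅕*3 = -⅗)
d = ⅐ (d = 1/(7*(19 - 18)) = (⅐)/1 = (⅐)*1 = ⅐ ≈ 0.14286)
O = -526 (O = ((-38 - 42) + (-⅗ + 7*4))*(-150 + 160) = (-80 + (-⅗ + 28))*10 = (-80 + 137/5)*10 = -263/5*10 = -526)
O*d = -526*⅐ = -526/7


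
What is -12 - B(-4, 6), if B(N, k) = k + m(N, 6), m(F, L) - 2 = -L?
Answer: -14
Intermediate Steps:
m(F, L) = 2 - L
B(N, k) = -4 + k (B(N, k) = k + (2 - 1*6) = k + (2 - 6) = k - 4 = -4 + k)
-12 - B(-4, 6) = -12 - (-4 + 6) = -12 - 1*2 = -12 - 2 = -14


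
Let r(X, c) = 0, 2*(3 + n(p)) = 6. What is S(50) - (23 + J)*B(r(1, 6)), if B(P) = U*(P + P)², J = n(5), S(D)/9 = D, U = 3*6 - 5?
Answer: 450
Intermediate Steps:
n(p) = 0 (n(p) = -3 + (½)*6 = -3 + 3 = 0)
U = 13 (U = 18 - 5 = 13)
S(D) = 9*D
J = 0
B(P) = 52*P² (B(P) = 13*(P + P)² = 13*(2*P)² = 13*(4*P²) = 52*P²)
S(50) - (23 + J)*B(r(1, 6)) = 9*50 - (23 + 0)*52*0² = 450 - 23*52*0 = 450 - 23*0 = 450 - 1*0 = 450 + 0 = 450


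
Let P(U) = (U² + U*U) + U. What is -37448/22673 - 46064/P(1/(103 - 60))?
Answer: -1931114059288/1020285 ≈ -1.8927e+6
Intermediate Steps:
P(U) = U + 2*U² (P(U) = (U² + U²) + U = 2*U² + U = U + 2*U²)
-37448/22673 - 46064/P(1/(103 - 60)) = -37448/22673 - 46064*(103 - 60)/(1 + 2/(103 - 60)) = -37448*1/22673 - 46064*43/(1 + 2/43) = -37448/22673 - 46064*43/(1 + 2*(1/43)) = -37448/22673 - 46064*43/(1 + 2/43) = -37448/22673 - 46064/((1/43)*(45/43)) = -37448/22673 - 46064/45/1849 = -37448/22673 - 46064*1849/45 = -37448/22673 - 85172336/45 = -1931114059288/1020285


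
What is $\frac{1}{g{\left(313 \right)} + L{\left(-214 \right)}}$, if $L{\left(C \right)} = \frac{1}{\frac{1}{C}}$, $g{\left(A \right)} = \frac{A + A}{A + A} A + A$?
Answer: $\frac{1}{412} \approx 0.0024272$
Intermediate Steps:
$g{\left(A \right)} = 2 A$ ($g{\left(A \right)} = \frac{2 A}{2 A} A + A = 2 A \frac{1}{2 A} A + A = 1 A + A = A + A = 2 A$)
$L{\left(C \right)} = C$
$\frac{1}{g{\left(313 \right)} + L{\left(-214 \right)}} = \frac{1}{2 \cdot 313 - 214} = \frac{1}{626 - 214} = \frac{1}{412}$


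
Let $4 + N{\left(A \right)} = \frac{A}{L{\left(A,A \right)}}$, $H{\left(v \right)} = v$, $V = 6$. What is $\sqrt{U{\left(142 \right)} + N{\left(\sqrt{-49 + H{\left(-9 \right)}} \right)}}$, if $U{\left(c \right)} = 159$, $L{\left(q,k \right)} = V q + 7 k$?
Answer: $\frac{12 \sqrt{182}}{13} \approx 12.453$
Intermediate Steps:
$L{\left(q,k \right)} = 6 q + 7 k$
$N{\left(A \right)} = - \frac{51}{13}$ ($N{\left(A \right)} = -4 + \frac{A}{6 A + 7 A} = -4 + \frac{A}{13 A} = -4 + A \frac{1}{13 A} = -4 + \frac{1}{13} = - \frac{51}{13}$)
$\sqrt{U{\left(142 \right)} + N{\left(\sqrt{-49 + H{\left(-9 \right)}} \right)}} = \sqrt{159 - \frac{51}{13}} = \sqrt{\frac{2016}{13}} = \frac{12 \sqrt{182}}{13}$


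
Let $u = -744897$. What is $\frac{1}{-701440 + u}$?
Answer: $- \frac{1}{1446337} \approx -6.914 \cdot 10^{-7}$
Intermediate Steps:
$\frac{1}{-701440 + u} = \frac{1}{-701440 - 744897} = \frac{1}{-1446337} = - \frac{1}{1446337}$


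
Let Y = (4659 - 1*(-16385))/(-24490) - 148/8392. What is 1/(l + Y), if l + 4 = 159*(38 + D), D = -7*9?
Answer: -25690010/102243078011 ≈ -0.00025126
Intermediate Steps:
D = -63
Y = -22528221/25690010 (Y = (4659 + 16385)*(-1/24490) - 148*1/8392 = 21044*(-1/24490) - 37/2098 = -10522/12245 - 37/2098 = -22528221/25690010 ≈ -0.87693)
l = -3979 (l = -4 + 159*(38 - 63) = -4 + 159*(-25) = -4 - 3975 = -3979)
1/(l + Y) = 1/(-3979 - 22528221/25690010) = 1/(-102243078011/25690010) = -25690010/102243078011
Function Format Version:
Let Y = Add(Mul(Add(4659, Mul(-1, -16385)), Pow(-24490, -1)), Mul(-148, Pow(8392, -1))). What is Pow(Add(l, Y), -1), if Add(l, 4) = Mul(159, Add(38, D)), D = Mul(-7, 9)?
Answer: Rational(-25690010, 102243078011) ≈ -0.00025126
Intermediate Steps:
D = -63
Y = Rational(-22528221, 25690010) (Y = Add(Mul(Add(4659, 16385), Rational(-1, 24490)), Mul(-148, Rational(1, 8392))) = Add(Mul(21044, Rational(-1, 24490)), Rational(-37, 2098)) = Add(Rational(-10522, 12245), Rational(-37, 2098)) = Rational(-22528221, 25690010) ≈ -0.87693)
l = -3979 (l = Add(-4, Mul(159, Add(38, -63))) = Add(-4, Mul(159, -25)) = Add(-4, -3975) = -3979)
Pow(Add(l, Y), -1) = Pow(Add(-3979, Rational(-22528221, 25690010)), -1) = Pow(Rational(-102243078011, 25690010), -1) = Rational(-25690010, 102243078011)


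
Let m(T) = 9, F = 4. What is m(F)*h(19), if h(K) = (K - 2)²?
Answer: 2601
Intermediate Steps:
h(K) = (-2 + K)²
m(F)*h(19) = 9*(-2 + 19)² = 9*17² = 9*289 = 2601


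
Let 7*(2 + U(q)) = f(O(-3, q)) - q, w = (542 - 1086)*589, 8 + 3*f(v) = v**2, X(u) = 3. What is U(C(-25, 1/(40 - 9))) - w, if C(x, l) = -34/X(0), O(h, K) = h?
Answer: 961247/3 ≈ 3.2042e+5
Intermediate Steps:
f(v) = -8/3 + v**2/3
C(x, l) = -34/3
w = -320416 (w = -544*589 = -320416)
U(q) = -41/21 - q/7 (U(q) = -2 + ((-8/3 + (1/3)*(-3)**2) - q)/7 = -2 + ((-8/3 + (1/3)*9) - q)/7 = -2 + ((-8/3 + 3) - q)/7 = -2 + (1/3 - q)/7 = -2 + (1/21 - q/7) = -41/21 - q/7)
U(C(-25, 1/(40 - 9))) - w = (-41/21 - 1/7*(-34/3)) - 1*(-320416) = (-41/21 + 34/21) + 320416 = -1/3 + 320416 = 961247/3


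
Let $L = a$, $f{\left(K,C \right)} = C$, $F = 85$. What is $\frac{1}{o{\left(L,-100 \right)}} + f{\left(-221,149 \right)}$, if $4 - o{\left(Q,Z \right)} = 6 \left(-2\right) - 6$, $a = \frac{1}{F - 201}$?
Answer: $\frac{3279}{22} \approx 149.05$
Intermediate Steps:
$a = - \frac{1}{116}$ ($a = \frac{1}{85 - 201} = \frac{1}{-116} = - \frac{1}{116} \approx -0.0086207$)
$L = - \frac{1}{116} \approx -0.0086207$
$o{\left(Q,Z \right)} = 22$ ($o{\left(Q,Z \right)} = 4 - \left(6 \left(-2\right) - 6\right) = 4 - \left(-12 - 6\right) = 4 - -18 = 4 + 18 = 22$)
$\frac{1}{o{\left(L,-100 \right)}} + f{\left(-221,149 \right)} = \frac{1}{22} + 149 = \frac{3279}{22}$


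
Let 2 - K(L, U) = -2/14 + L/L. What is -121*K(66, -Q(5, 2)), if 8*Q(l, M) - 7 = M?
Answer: -968/7 ≈ -138.29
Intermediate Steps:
Q(l, M) = 7/8 + M/8
K(L, U) = 8/7 (K(L, U) = 2 - (-2/14 + L/L) = 2 - (-2*1/14 + 1) = 2 - (-⅐ + 1) = 2 - 1*6/7 = 2 - 6/7 = 8/7)
-121*K(66, -Q(5, 2)) = -121*8/7 = -968/7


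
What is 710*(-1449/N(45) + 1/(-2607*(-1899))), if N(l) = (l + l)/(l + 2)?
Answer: -2659794468391/4950693 ≈ -5.3726e+5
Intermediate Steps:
N(l) = 2*l/(2 + l) (N(l) = (2*l)/(2 + l) = 2*l/(2 + l))
710*(-1449/N(45) + 1/(-2607*(-1899))) = 710*(-1449/(2*45/(2 + 45)) + 1/(-2607*(-1899))) = 710*(-1449/(2*45/47) - 1/2607*(-1/1899)) = 710*(-1449/(2*45*(1/47)) + 1/4950693) = 710*(-1449/90/47 + 1/4950693) = 710*(-1449*47/90 + 1/4950693) = 710*(-7567/10 + 1/4950693) = 710*(-37461893921/49506930) = -2659794468391/4950693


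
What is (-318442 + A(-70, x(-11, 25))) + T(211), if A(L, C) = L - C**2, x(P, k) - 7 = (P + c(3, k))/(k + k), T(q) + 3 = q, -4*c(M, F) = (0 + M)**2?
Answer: -12733974409/40000 ≈ -3.1835e+5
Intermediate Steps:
c(M, F) = -M**2/4 (c(M, F) = -(0 + M)**2/4 = -M**2/4)
T(q) = -3 + q
x(P, k) = 7 + (-9/4 + P)/(2*k) (x(P, k) = 7 + (P - 1/4*3**2)/(k + k) = 7 + (P - 1/4*9)/((2*k)) = 7 + (P - 9/4)*(1/(2*k)) = 7 + (-9/4 + P)*(1/(2*k)) = 7 + (-9/4 + P)/(2*k))
(-318442 + A(-70, x(-11, 25))) + T(211) = (-318442 + (-70 - ((1/8)*(-9 + 4*(-11) + 56*25)/25)**2)) + (-3 + 211) = (-318442 + (-70 - ((1/8)*(1/25)*(-9 - 44 + 1400))**2)) + 208 = (-318442 + (-70 - ((1/8)*(1/25)*1347)**2)) + 208 = (-318442 + (-70 - (1347/200)**2)) + 208 = (-318442 + (-70 - 1*1814409/40000)) + 208 = (-318442 + (-70 - 1814409/40000)) + 208 = (-318442 - 4614409/40000) + 208 = -12742294409/40000 + 208 = -12733974409/40000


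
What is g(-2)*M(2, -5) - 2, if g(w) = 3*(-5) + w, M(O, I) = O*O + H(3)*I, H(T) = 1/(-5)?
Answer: -87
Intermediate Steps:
H(T) = -⅕
M(O, I) = O² - I/5 (M(O, I) = O*O - I/5 = O² - I/5)
g(w) = -15 + w
g(-2)*M(2, -5) - 2 = (-15 - 2)*(2² - ⅕*(-5)) - 2 = -17*(4 + 1) - 2 = -17*5 - 2 = -85 - 2 = -87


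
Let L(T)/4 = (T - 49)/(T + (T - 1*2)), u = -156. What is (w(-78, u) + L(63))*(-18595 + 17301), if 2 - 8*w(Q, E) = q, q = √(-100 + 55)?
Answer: -56289/62 + 1941*I*√5/4 ≈ -907.89 + 1085.1*I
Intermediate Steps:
q = 3*I*√5 (q = √(-45) = 3*I*√5 ≈ 6.7082*I)
w(Q, E) = ¼ - 3*I*√5/8
L(T) = 4*(-49 + T)/(-2 + 2*T) (L(T) = 4*((T - 49)/(T + (T - 1*2))) = 4*((-49 + T)/(T + (T - 2))) = 4*((-49 + T)/(T + (-2 + T))) = 4*((-49 + T)/(-2 + 2*T)) = 4*(-49 + T)/(-2 + 2*T))
(w(-78, u) + L(63))*(-18595 + 17301) = ((¼ - 3*I*√5/8) + 2*(-49 + 63)/(-1 + 63))*(-18595 + 17301) = ((¼ - 3*I*√5/8) + 2*14/62)*(-1294) = ((¼ - 3*I*√5/8) + 2*(1/62)*14)*(-1294) = ((¼ - 3*I*√5/8) + 14/31)*(-1294) = (87/124 - 3*I*√5/8)*(-1294) = -56289/62 + 1941*I*√5/4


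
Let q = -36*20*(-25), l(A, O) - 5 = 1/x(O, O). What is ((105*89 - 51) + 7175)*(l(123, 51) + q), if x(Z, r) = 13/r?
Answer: 3855656404/13 ≈ 2.9659e+8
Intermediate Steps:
l(A, O) = 5 + O/13 (l(A, O) = 5 + 1/(13/O) = 5 + O/13)
q = 18000 (q = -720*(-25) = 18000)
((105*89 - 51) + 7175)*(l(123, 51) + q) = ((105*89 - 51) + 7175)*((5 + (1/13)*51) + 18000) = ((9345 - 51) + 7175)*((5 + 51/13) + 18000) = (9294 + 7175)*(116/13 + 18000) = 16469*(234116/13) = 3855656404/13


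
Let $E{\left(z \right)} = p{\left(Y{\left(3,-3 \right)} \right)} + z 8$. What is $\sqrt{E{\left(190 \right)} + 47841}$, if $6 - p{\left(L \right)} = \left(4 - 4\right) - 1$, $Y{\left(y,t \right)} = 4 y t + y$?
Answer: $22 \sqrt{102} \approx 222.19$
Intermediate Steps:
$Y{\left(y,t \right)} = y + 4 t y$ ($Y{\left(y,t \right)} = 4 t y + y = y + 4 t y$)
$p{\left(L \right)} = 7$ ($p{\left(L \right)} = 6 - \left(\left(4 - 4\right) - 1\right) = 6 - \left(0 - 1\right) = 6 - -1 = 6 + 1 = 7$)
$E{\left(z \right)} = 7 + 8 z$ ($E{\left(z \right)} = 7 + z 8 = 7 + 8 z$)
$\sqrt{E{\left(190 \right)} + 47841} = \sqrt{\left(7 + 8 \cdot 190\right) + 47841} = \sqrt{\left(7 + 1520\right) + 47841} = \sqrt{1527 + 47841} = \sqrt{49368} = 22 \sqrt{102}$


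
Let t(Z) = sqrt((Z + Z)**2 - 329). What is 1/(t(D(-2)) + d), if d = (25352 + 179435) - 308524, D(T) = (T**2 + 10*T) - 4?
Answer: -103737/10761363898 - sqrt(1271)/10761363898 ≈ -9.6431e-6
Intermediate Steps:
D(T) = -4 + T**2 + 10*T
t(Z) = sqrt(-329 + 4*Z**2) (t(Z) = sqrt((2*Z)**2 - 329) = sqrt(4*Z**2 - 329) = sqrt(-329 + 4*Z**2))
d = -103737 (d = 204787 - 308524 = -103737)
1/(t(D(-2)) + d) = 1/(sqrt(-329 + 4*(-4 + (-2)**2 + 10*(-2))**2) - 103737) = 1/(sqrt(-329 + 4*(-4 + 4 - 20)**2) - 103737) = 1/(sqrt(-329 + 4*(-20)**2) - 103737) = 1/(sqrt(-329 + 4*400) - 103737) = 1/(sqrt(-329 + 1600) - 103737) = 1/(sqrt(1271) - 103737) = 1/(-103737 + sqrt(1271))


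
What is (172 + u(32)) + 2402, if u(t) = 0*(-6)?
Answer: 2574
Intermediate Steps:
u(t) = 0
(172 + u(32)) + 2402 = (172 + 0) + 2402 = 172 + 2402 = 2574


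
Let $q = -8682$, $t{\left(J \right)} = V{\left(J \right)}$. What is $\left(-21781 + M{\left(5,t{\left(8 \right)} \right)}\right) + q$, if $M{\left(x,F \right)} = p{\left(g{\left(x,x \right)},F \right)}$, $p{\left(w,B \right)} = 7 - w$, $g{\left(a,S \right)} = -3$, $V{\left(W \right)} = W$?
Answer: $-30453$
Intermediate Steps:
$t{\left(J \right)} = J$
$M{\left(x,F \right)} = 10$ ($M{\left(x,F \right)} = 7 - -3 = 7 + 3 = 10$)
$\left(-21781 + M{\left(5,t{\left(8 \right)} \right)}\right) + q = \left(-21781 + 10\right) - 8682 = -21771 - 8682 = -30453$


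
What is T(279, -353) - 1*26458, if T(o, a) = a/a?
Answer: -26457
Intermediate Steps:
T(o, a) = 1
T(279, -353) - 1*26458 = 1 - 1*26458 = 1 - 26458 = -26457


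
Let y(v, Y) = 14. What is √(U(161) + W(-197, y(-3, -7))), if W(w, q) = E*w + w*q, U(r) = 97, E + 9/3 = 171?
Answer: 3*I*√3973 ≈ 189.1*I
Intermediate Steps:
E = 168 (E = -3 + 171 = 168)
W(w, q) = 168*w + q*w (W(w, q) = 168*w + w*q = 168*w + q*w)
√(U(161) + W(-197, y(-3, -7))) = √(97 - 197*(168 + 14)) = √(97 - 197*182) = √(97 - 35854) = √(-35757) = 3*I*√3973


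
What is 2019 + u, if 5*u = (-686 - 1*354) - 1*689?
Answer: 8366/5 ≈ 1673.2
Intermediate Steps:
u = -1729/5 (u = ((-686 - 1*354) - 1*689)/5 = ((-686 - 354) - 689)/5 = (-1040 - 689)/5 = (⅕)*(-1729) = -1729/5 ≈ -345.80)
2019 + u = 2019 - 1729/5 = 8366/5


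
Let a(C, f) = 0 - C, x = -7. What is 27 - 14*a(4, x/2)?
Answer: 83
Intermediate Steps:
a(C, f) = -C
27 - 14*a(4, x/2) = 27 - (-14)*4 = 27 - 14*(-4) = 27 + 56 = 83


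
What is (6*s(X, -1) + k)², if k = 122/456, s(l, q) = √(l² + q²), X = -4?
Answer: 31817929/51984 + 61*√17/19 ≈ 625.31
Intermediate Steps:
k = 61/228 (k = 122*(1/456) = 61/228 ≈ 0.26754)
(6*s(X, -1) + k)² = (6*√((-4)² + (-1)²) + 61/228)² = (6*√(16 + 1) + 61/228)² = (6*√17 + 61/228)² = (61/228 + 6*√17)²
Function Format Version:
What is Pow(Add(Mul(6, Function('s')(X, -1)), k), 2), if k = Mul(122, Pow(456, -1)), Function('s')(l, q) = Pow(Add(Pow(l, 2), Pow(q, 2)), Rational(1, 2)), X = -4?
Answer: Add(Rational(31817929, 51984), Mul(Rational(61, 19), Pow(17, Rational(1, 2)))) ≈ 625.31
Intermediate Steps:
k = Rational(61, 228) (k = Mul(122, Rational(1, 456)) = Rational(61, 228) ≈ 0.26754)
Pow(Add(Mul(6, Function('s')(X, -1)), k), 2) = Pow(Add(Mul(6, Pow(Add(Pow(-4, 2), Pow(-1, 2)), Rational(1, 2))), Rational(61, 228)), 2) = Pow(Add(Mul(6, Pow(Add(16, 1), Rational(1, 2))), Rational(61, 228)), 2) = Pow(Add(Mul(6, Pow(17, Rational(1, 2))), Rational(61, 228)), 2) = Pow(Add(Rational(61, 228), Mul(6, Pow(17, Rational(1, 2)))), 2)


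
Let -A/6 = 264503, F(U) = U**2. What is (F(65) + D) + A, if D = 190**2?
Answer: -1546693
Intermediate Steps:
A = -1587018 (A = -6*264503 = -1587018)
D = 36100
(F(65) + D) + A = (65**2 + 36100) - 1587018 = (4225 + 36100) - 1587018 = 40325 - 1587018 = -1546693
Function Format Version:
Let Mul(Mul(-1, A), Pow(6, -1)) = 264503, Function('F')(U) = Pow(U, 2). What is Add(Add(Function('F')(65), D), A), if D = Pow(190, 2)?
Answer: -1546693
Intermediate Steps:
A = -1587018 (A = Mul(-6, 264503) = -1587018)
D = 36100
Add(Add(Function('F')(65), D), A) = Add(Add(Pow(65, 2), 36100), -1587018) = Add(Add(4225, 36100), -1587018) = Add(40325, -1587018) = -1546693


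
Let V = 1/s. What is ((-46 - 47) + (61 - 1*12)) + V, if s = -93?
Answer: -4093/93 ≈ -44.011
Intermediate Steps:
V = -1/93 (V = 1/(-93) = -1/93 ≈ -0.010753)
((-46 - 47) + (61 - 1*12)) + V = ((-46 - 47) + (61 - 1*12)) - 1/93 = (-93 + (61 - 12)) - 1/93 = (-93 + 49) - 1/93 = -44 - 1/93 = -4093/93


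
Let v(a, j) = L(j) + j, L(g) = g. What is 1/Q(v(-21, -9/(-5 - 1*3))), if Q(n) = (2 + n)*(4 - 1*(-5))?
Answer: 4/153 ≈ 0.026144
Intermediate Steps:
v(a, j) = 2*j (v(a, j) = j + j = 2*j)
Q(n) = 18 + 9*n (Q(n) = (2 + n)*(4 + 5) = (2 + n)*9 = 18 + 9*n)
1/Q(v(-21, -9/(-5 - 1*3))) = 1/(18 + 9*(2*(-9/(-5 - 1*3)))) = 1/(18 + 9*(2*(-9/(-5 - 3)))) = 1/(18 + 9*(2*(-9/(-8)))) = 1/(18 + 9*(2*(-9*(-1/8)))) = 1/(18 + 9*(2*(9/8))) = 1/(18 + 9*(9/4)) = 1/(18 + 81/4) = 1/(153/4) = 4/153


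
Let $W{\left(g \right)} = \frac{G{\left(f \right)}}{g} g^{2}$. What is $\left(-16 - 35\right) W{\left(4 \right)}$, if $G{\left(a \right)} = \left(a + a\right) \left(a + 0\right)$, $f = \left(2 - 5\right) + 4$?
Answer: $-408$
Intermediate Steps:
$f = 1$ ($f = -3 + 4 = 1$)
$G{\left(a \right)} = 2 a^{2}$ ($G{\left(a \right)} = 2 a a = 2 a^{2}$)
$W{\left(g \right)} = 2 g$ ($W{\left(g \right)} = \frac{2 \cdot 1^{2}}{g} g^{2} = \frac{2 \cdot 1}{g} g^{2} = \frac{2}{g} g^{2} = 2 g$)
$\left(-16 - 35\right) W{\left(4 \right)} = \left(-16 - 35\right) 2 \cdot 4 = \left(-51\right) 8 = -408$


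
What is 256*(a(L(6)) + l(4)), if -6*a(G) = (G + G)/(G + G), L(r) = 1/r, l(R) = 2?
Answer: 1408/3 ≈ 469.33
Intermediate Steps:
a(G) = -1/6 (a(G) = -(G + G)/(6*(G + G)) = -2*G/(6*(2*G)) = -2*G*1/(2*G)/6 = -1/6*1 = -1/6)
256*(a(L(6)) + l(4)) = 256*(-1/6 + 2) = 256*(11/6) = 1408/3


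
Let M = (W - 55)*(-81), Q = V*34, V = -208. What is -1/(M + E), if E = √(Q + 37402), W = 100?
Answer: 81/294571 + √3370/4418565 ≈ 0.00028811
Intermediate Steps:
Q = -7072 (Q = -208*34 = -7072)
M = -3645 (M = (100 - 55)*(-81) = 45*(-81) = -3645)
E = 3*√3370 (E = √(-7072 + 37402) = √30330 = 3*√3370 ≈ 174.16)
-1/(M + E) = -1/(-3645 + 3*√3370)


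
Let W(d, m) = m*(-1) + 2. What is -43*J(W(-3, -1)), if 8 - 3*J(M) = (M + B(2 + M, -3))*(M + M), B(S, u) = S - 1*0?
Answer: 1720/3 ≈ 573.33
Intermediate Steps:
B(S, u) = S (B(S, u) = S + 0 = S)
W(d, m) = 2 - m (W(d, m) = -m + 2 = 2 - m)
J(M) = 8/3 - 2*M*(2 + 2*M)/3 (J(M) = 8/3 - (M + (2 + M))*(M + M)/3 = 8/3 - (2 + 2*M)*2*M/3 = 8/3 - 2*M*(2 + 2*M)/3)
-43*J(W(-3, -1)) = -43*(8/3 - 4*(2 - 1*(-1))/3 - 4*(2 - 1*(-1))²/3) = -43*(8/3 - 4*(2 + 1)/3 - 4*(2 + 1)²/3) = -43*(8/3 - 4/3*3 - 4/3*3²) = -43*(8/3 - 4 - 4/3*9) = -43*(8/3 - 4 - 12) = -43*(-40/3) = 1720/3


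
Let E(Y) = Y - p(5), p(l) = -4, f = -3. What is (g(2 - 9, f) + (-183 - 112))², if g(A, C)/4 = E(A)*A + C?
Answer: 49729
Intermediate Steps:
E(Y) = 4 + Y (E(Y) = Y - 1*(-4) = Y + 4 = 4 + Y)
g(A, C) = 4*C + 4*A*(4 + A) (g(A, C) = 4*((4 + A)*A + C) = 4*(A*(4 + A) + C) = 4*(C + A*(4 + A)) = 4*C + 4*A*(4 + A))
(g(2 - 9, f) + (-183 - 112))² = ((4*(-3) + 4*(2 - 9)*(4 + (2 - 9))) + (-183 - 112))² = ((-12 + 4*(-7)*(4 - 7)) - 295)² = ((-12 + 4*(-7)*(-3)) - 295)² = ((-12 + 84) - 295)² = (72 - 295)² = (-223)² = 49729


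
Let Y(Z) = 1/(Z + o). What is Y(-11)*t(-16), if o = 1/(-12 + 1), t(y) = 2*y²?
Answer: -2816/61 ≈ -46.164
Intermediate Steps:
o = -1/11 (o = 1/(-11) = -1/11 ≈ -0.090909)
Y(Z) = 1/(-1/11 + Z) (Y(Z) = 1/(Z - 1/11) = 1/(-1/11 + Z))
Y(-11)*t(-16) = (11/(-1 + 11*(-11)))*(2*(-16)²) = (11/(-1 - 121))*(2*256) = (11/(-122))*512 = (11*(-1/122))*512 = -11/122*512 = -2816/61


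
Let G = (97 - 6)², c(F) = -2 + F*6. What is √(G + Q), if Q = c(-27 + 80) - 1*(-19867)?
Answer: 4*√1779 ≈ 168.71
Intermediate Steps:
c(F) = -2 + 6*F
G = 8281 (G = 91² = 8281)
Q = 20183 (Q = (-2 + 6*(-27 + 80)) - 1*(-19867) = (-2 + 6*53) + 19867 = (-2 + 318) + 19867 = 316 + 19867 = 20183)
√(G + Q) = √(8281 + 20183) = √28464 = 4*√1779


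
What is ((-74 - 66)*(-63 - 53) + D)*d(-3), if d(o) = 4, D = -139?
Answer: 64404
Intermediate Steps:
((-74 - 66)*(-63 - 53) + D)*d(-3) = ((-74 - 66)*(-63 - 53) - 139)*4 = (-140*(-116) - 139)*4 = (16240 - 139)*4 = 16101*4 = 64404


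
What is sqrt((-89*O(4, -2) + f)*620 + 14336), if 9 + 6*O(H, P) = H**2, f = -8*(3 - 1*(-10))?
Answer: I*sqrt(1030686)/3 ≈ 338.41*I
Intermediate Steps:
f = -104 (f = -8*(3 + 10) = -8*13 = -104)
O(H, P) = -3/2 + H**2/6
sqrt((-89*O(4, -2) + f)*620 + 14336) = sqrt((-89*(-3/2 + (1/6)*4**2) - 104)*620 + 14336) = sqrt((-89*(-3/2 + (1/6)*16) - 104)*620 + 14336) = sqrt((-89*(-3/2 + 8/3) - 104)*620 + 14336) = sqrt((-89*7/6 - 104)*620 + 14336) = sqrt((-623/6 - 104)*620 + 14336) = sqrt(-1247/6*620 + 14336) = sqrt(-386570/3 + 14336) = sqrt(-343562/3) = I*sqrt(1030686)/3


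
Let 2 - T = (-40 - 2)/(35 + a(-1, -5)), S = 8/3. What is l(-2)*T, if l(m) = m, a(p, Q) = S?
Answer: -704/113 ≈ -6.2301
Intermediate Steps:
S = 8/3 (S = 8*(1/3) = 8/3 ≈ 2.6667)
a(p, Q) = 8/3
T = 352/113 (T = 2 - (-40 - 2)/(35 + 8/3) = 2 - (-42)/113/3 = 2 - (-42)*3/113 = 2 - 1*(-126/113) = 2 + 126/113 = 352/113 ≈ 3.1150)
l(-2)*T = -2*352/113 = -704/113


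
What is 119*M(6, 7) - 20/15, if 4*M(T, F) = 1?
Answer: 341/12 ≈ 28.417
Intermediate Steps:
M(T, F) = ¼ (M(T, F) = (¼)*1 = ¼)
119*M(6, 7) - 20/15 = 119*(¼) - 20/15 = 119/4 - 20*1/15 = 119/4 - 4/3 = 341/12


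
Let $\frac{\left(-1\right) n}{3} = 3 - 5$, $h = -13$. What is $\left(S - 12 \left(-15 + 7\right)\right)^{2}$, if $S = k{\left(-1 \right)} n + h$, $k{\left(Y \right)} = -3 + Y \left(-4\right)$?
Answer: $7921$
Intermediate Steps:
$k{\left(Y \right)} = -3 - 4 Y$
$n = 6$ ($n = - 3 \left(3 - 5\right) = \left(-3\right) \left(-2\right) = 6$)
$S = -7$ ($S = \left(-3 - -4\right) 6 - 13 = \left(-3 + 4\right) 6 - 13 = 1 \cdot 6 - 13 = 6 - 13 = -7$)
$\left(S - 12 \left(-15 + 7\right)\right)^{2} = \left(-7 - 12 \left(-15 + 7\right)\right)^{2} = \left(-7 - -96\right)^{2} = \left(-7 + 96\right)^{2} = 89^{2} = 7921$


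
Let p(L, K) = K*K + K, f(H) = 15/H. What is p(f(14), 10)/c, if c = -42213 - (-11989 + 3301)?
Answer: -22/6705 ≈ -0.0032811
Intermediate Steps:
p(L, K) = K + K² (p(L, K) = K² + K = K + K²)
c = -33525 (c = -42213 - 1*(-8688) = -42213 + 8688 = -33525)
p(f(14), 10)/c = (10*(1 + 10))/(-33525) = (10*11)*(-1/33525) = 110*(-1/33525) = -22/6705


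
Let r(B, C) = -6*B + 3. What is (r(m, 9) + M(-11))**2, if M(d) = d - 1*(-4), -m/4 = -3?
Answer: 5776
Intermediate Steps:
m = 12 (m = -4*(-3) = 12)
r(B, C) = 3 - 6*B
M(d) = 4 + d (M(d) = d + 4 = 4 + d)
(r(m, 9) + M(-11))**2 = ((3 - 6*12) + (4 - 11))**2 = ((3 - 72) - 7)**2 = (-69 - 7)**2 = (-76)**2 = 5776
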